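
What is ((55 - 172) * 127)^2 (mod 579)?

390

55 - 172 = -117 ≡ 462 (mod 579)
462 * 127 = 58674 ≡ 195 (mod 579)
(195)^2 ≡ 390 (mod 579)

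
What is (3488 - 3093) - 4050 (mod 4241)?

586

3488 - 3093 = 395
395 - 4050 = -3655 ≡ 586 (mod 4241)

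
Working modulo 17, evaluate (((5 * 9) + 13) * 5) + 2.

5 * 9 = 45 ≡ 11 (mod 17)
11 + 13 = 24 ≡ 7 (mod 17)
7 * 5 = 35 ≡ 1 (mod 17)
1 + 2 = 3

3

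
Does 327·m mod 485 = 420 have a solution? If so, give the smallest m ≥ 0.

gcd(327, 485) = 1, so a unique solution mod 485 exists.
327⁻¹ ≡ 353 (mod 485).
m ≡ 353·420 ≡ 335 (mod 485).

335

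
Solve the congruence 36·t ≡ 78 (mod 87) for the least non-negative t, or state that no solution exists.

gcd(36, 87) = 3, and 3 | 78, so solutions exist.
Divide through by 3: 12·t ≡ 26 mod 29.
12⁻¹ ≡ 17 (mod 29).
t ≡ 17·26 ≡ 7 (mod 29).
The smallest non-negative solution is t = 7.

7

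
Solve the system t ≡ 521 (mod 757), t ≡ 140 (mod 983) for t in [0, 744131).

268499

757⁻¹ mod 983: 757×448 ≡ 1 (mod 983), so 757⁻¹ ≡ 448.
t = 521 + 757×((140 − 521)×448 mod 983) = 521 + 757×354 = 268499.
Check: 268499 mod 757 = 521, 268499 mod 983 = 140. ✓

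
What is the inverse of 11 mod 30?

11

By the extended Euclidean algorithm:
30 = 2*11 + 8
11 = 1*8 + 3
8 = 2*3 + 2
3 = 1*2 + 1
2 = 2*1 + 0
gcd(11, 30) = 1, so the inverse exists.
Back-substitute for 1:
1 = 1*3 − 1*2
  = −1*8 + 3*3
  = 3*11 − 4*8
  = −4*30 + 11*11
So 11⁻¹ ≡ 11 (mod 30).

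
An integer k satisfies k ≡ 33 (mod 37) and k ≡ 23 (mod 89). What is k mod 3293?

37⁻¹ mod 89: 37·77 ≡ 1 (mod 89), so 37⁻¹ ≡ 77.
k = 33 + 37·((23 − 33)·77 mod 89) = 33 + 37·31 = 1180.

1180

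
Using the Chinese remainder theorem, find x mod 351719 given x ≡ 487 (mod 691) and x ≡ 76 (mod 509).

691⁻¹ mod 509: 691*344 ≡ 1 (mod 509), so 691⁻¹ ≡ 344.
x = 487 + 691*((76 − 487)*344 mod 509) = 487 + 691*118 = 82025.

82025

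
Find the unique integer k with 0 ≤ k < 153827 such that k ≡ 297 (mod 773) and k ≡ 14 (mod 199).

150259

773⁻¹ mod 199: 773×173 ≡ 1 (mod 199), so 773⁻¹ ≡ 173.
k = 297 + 773×((14 − 297)×173 mod 199) = 297 + 773×194 = 150259.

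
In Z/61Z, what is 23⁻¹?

8

Run the extended Euclidean algorithm:
61 = 2×23 + 15
23 = 1×15 + 8
15 = 1×8 + 7
8 = 1×7 + 1
7 = 7×1 + 0
gcd(23, 61) = 1, so the inverse exists.
Bézout: 1 = −3×61 + 8×23.
So 23⁻¹ ≡ 8 (mod 61).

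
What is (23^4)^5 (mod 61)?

1

(23)^4 ≡ 34 (mod 61)
(34)^5 ≡ 1 (mod 61)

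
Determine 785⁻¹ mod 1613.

150

1613 = 2·785 + 43
785 = 18·43 + 11
43 = 3·11 + 10
11 = 1·10 + 1
10 = 10·1 + 0
gcd(785, 1613) = 1, so the inverse exists.
Bézout: 1 = −73·1613 + 150·785.
So 785⁻¹ ≡ 150 (mod 1613).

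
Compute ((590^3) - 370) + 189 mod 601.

(590)^3 ≡ 472 (mod 601)
472 - 370 = 102
102 + 189 = 291

291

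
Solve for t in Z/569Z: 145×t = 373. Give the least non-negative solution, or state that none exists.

gcd(145, 569) = 1, so a unique solution mod 569 exists.
145⁻¹ ≡ 259 (mod 569).
t ≡ 259×373 ≡ 446 (mod 569).

446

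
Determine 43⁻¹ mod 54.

54 = 1*43 + 11
43 = 3*11 + 10
11 = 1*10 + 1
10 = 10*1 + 0
gcd(43, 54) = 1, so the inverse exists.
Bézout: 1 = 4*54 − 5*43.
So 43⁻¹ ≡ −5 ≡ 49 (mod 54).

49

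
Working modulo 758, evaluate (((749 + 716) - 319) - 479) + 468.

749 + 716 = 1465 ≡ 707 (mod 758)
707 - 319 = 388
388 - 479 = -91 ≡ 667 (mod 758)
667 + 468 = 1135 ≡ 377 (mod 758)

377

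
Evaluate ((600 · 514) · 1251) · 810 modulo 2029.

1404

600 · 514 = 308400 ≡ 2021 (mod 2029)
2021 · 1251 = 2528271 ≡ 137 (mod 2029)
137 · 810 = 110970 ≡ 1404 (mod 2029)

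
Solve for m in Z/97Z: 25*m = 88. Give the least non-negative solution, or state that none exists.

85

gcd(25, 97) = 1, so a unique solution mod 97 exists.
25⁻¹ ≡ 66 (mod 97).
m ≡ 66*88 ≡ 85 (mod 97).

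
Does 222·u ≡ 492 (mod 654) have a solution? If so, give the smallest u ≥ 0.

14

gcd(222, 654) = 6, and 6 | 492, so solutions exist.
Divide through by 6: 37·u = 82 (mod 109).
37⁻¹ ≡ 56 (mod 109).
u ≡ 56·82 ≡ 14 (mod 109).
The smallest non-negative solution is u = 14.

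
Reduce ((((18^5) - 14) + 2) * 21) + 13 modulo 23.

(18)^5 ≡ 3 (mod 23)
3 - 14 = -11 ≡ 12 (mod 23)
12 + 2 = 14
14 * 21 = 294 ≡ 18 (mod 23)
18 + 13 = 31 ≡ 8 (mod 23)

8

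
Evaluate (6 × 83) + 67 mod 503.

62

6 × 83 = 498
498 + 67 = 565 ≡ 62 (mod 503)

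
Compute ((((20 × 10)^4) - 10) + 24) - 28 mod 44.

20 × 10 = 200 ≡ 24 (mod 44)
(24)^4 ≡ 16 (mod 44)
16 - 10 = 6
6 + 24 = 30
30 - 28 = 2

2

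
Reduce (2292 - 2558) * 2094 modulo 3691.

337

2292 - 2558 = -266 ≡ 3425 (mod 3691)
3425 * 2094 = 7171950 ≡ 337 (mod 3691)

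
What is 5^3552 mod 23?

9

3552 in binary is 110111100000, i.e. 3552 = 2048 + 1024 + 256 + 128 + 64 + 32.
5^1 ≡ 5 (mod 23)
5^2 ≡ 5^2 = 25 ≡ 2 (mod 23)
5^4 ≡ 2^2 = 4 (mod 23)
5^8 ≡ 4^2 = 16 (mod 23)
5^16 ≡ 16^2 = 256 ≡ 3 (mod 23)
5^32 ≡ 3^2 = 9 (mod 23)
5^64 ≡ 9^2 = 81 ≡ 12 (mod 23)
5^128 ≡ 12^2 = 144 ≡ 6 (mod 23)
5^256 ≡ 6^2 = 36 ≡ 13 (mod 23)
5^512 ≡ 13^2 = 169 ≡ 8 (mod 23)
5^1024 ≡ 8^2 = 64 ≡ 18 (mod 23)
5^2048 ≡ 18^2 = 324 ≡ 2 (mod 23)
5^3552 = 5^2048 * 5^1024 * 5^256 * 5^128 * 5^64 * 5^32 ≡ 2 * 18 * 13 * 6 * 12 * 9 (mod 23).
Accumulate the product:
2 * 18 = 36 ≡ 13
13 * 13 = 169 ≡ 8
8 * 6 = 48 ≡ 2
2 * 12 = 24 ≡ 1
1 * 9 = 9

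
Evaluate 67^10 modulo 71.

By square-and-multiply:
10 in binary is 1010, i.e. 10 = 8 + 2.
67^1 ≡ 67 (mod 71)
67^2 ≡ 67^2 = 4489 ≡ 16 (mod 71)
67^4 ≡ 16^2 = 256 ≡ 43 (mod 71)
67^8 ≡ 43^2 = 1849 ≡ 3 (mod 71)
67^10 = 67^8 * 67^2 ≡ 3 * 16 (mod 71).
3 * 16 = 48 ≡ 48 (mod 71).

48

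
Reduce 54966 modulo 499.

76

54966 = 110*499 + 76, so 54966 ≡ 76 (mod 499).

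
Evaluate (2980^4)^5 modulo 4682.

3898

(2980)^4 ≡ 2654 (mod 4682)
(2654)^5 ≡ 3898 (mod 4682)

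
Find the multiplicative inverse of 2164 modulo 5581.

1844

5581 = 2*2164 + 1253
2164 = 1*1253 + 911
1253 = 1*911 + 342
911 = 2*342 + 227
342 = 1*227 + 115
227 = 1*115 + 112
115 = 1*112 + 3
112 = 37*3 + 1
3 = 3*1 + 0
gcd(2164, 5581) = 1, so the inverse exists.
Back-substitute for 1:
1 = 1*112 − 37*3
  = −37*115 + 38*112
  = 38*227 − 75*115
  = −75*342 + 113*227
  = 113*911 − 301*342
  = −301*1253 + 414*911
  = 414*2164 − 715*1253
  = −715*5581 + 1844*2164
So 2164⁻¹ ≡ 1844 (mod 5581).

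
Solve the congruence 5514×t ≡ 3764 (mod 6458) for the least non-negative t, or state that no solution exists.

1159

gcd(5514, 6458) = 2, and 2 | 3764, so solutions exist.
Divide through by 2: 2757×t ≡ 1882 mod 3229.
2757⁻¹ ≡ 2497 (mod 3229).
t ≡ 2497×1882 ≡ 1159 (mod 3229).
The smallest non-negative solution is t = 1159.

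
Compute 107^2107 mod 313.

Compute successive squares:
107^1 ≡ 107 (mod 313)
107^2 ≡ 107^2 = 11449 ≡ 181 (mod 313)
107^4 ≡ 181^2 = 32761 ≡ 209 (mod 313)
107^8 ≡ 209^2 = 43681 ≡ 174 (mod 313)
107^16 ≡ 174^2 = 30276 ≡ 228 (mod 313)
107^32 ≡ 228^2 = 51984 ≡ 26 (mod 313)
107^64 ≡ 26^2 = 676 ≡ 50 (mod 313)
107^128 ≡ 50^2 = 2500 ≡ 309 (mod 313)
107^256 ≡ 309^2 = 95481 ≡ 16 (mod 313)
107^512 ≡ 16^2 = 256 (mod 313)
107^1024 ≡ 256^2 = 65536 ≡ 119 (mod 313)
107^2048 ≡ 119^2 = 14161 ≡ 76 (mod 313)
107^2107 = 107^2048 × 107^32 × 107^16 × 107^8 × 107^2 × 107^1 ≡ 76 × 26 × 228 × 174 × 181 × 107 (mod 313).
Accumulate the product:
76 × 26 = 1976 ≡ 98
98 × 228 = 22344 ≡ 121
121 × 174 = 21054 ≡ 83
83 × 181 = 15023 ≡ 312
312 × 107 = 33384 ≡ 206

206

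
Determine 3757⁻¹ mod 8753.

219

By the extended Euclidean algorithm:
8753 = 2*3757 + 1239
3757 = 3*1239 + 40
1239 = 30*40 + 39
40 = 1*39 + 1
39 = 39*1 + 0
gcd(3757, 8753) = 1, so the inverse exists.
Back-substitute for 1:
1 = 1*40 − 1*39
  = −1*1239 + 31*40
  = 31*3757 − 94*1239
  = −94*8753 + 219*3757
So 3757⁻¹ ≡ 219 (mod 8753).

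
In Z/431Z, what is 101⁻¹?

431 = 4×101 + 27
101 = 3×27 + 20
27 = 1×20 + 7
20 = 2×7 + 6
7 = 1×6 + 1
6 = 6×1 + 0
gcd(101, 431) = 1, so the inverse exists.
Back-substitute for 1:
1 = 1×7 − 1×6
  = −1×20 + 3×7
  = 3×27 − 4×20
  = −4×101 + 15×27
  = 15×431 − 64×101
So 101⁻¹ ≡ −64 ≡ 367 (mod 431).

367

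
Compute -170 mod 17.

0

-170 = -10*17 + 0, so -170 ≡ 0 (mod 17).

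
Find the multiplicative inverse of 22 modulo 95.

Apply the Euclidean algorithm and back-substitute:
95 = 4*22 + 7
22 = 3*7 + 1
7 = 7*1 + 0
gcd(22, 95) = 1, so the inverse exists.
Back-substitute for 1:
1 = 1*22 − 3*7
  = −3*95 + 13*22
So 22⁻¹ ≡ 13 (mod 95).

13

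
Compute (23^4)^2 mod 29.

(23)^4 ≡ 20 (mod 29)
(20)^2 ≡ 23 (mod 29)

23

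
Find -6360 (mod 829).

-6360 = -8·829 + 272, so -6360 ≡ 272 (mod 829).

272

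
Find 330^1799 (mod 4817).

2626

Compute successive squares:
330^1 ≡ 330 (mod 4817)
330^2 ≡ 330^2 = 108900 ≡ 2926 (mod 4817)
330^4 ≡ 2926^2 = 8561476 ≡ 1667 (mod 4817)
330^8 ≡ 1667^2 = 2778889 ≡ 4297 (mod 4817)
330^16 ≡ 4297^2 = 18464209 ≡ 648 (mod 4817)
330^32 ≡ 648^2 = 419904 ≡ 825 (mod 4817)
330^64 ≡ 825^2 = 680625 ≡ 1428 (mod 4817)
330^128 ≡ 1428^2 = 2039184 ≡ 1593 (mod 4817)
330^256 ≡ 1593^2 = 2537649 ≡ 3907 (mod 4817)
330^512 ≡ 3907^2 = 15264649 ≡ 4393 (mod 4817)
330^1024 ≡ 4393^2 = 19298449 ≡ 1547 (mod 4817)
330^1799 = 330^1024 · 330^512 · 330^256 · 330^4 · 330^2 · 330^1 ≡ 1547 · 4393 · 3907 · 1667 · 2926 · 330 (mod 4817).
Accumulate the product:
1547 · 4393 = 6795971 ≡ 4001
4001 · 3907 = 15631907 ≡ 742
742 · 1667 = 1236914 ≡ 3762
3762 · 2926 = 11007612 ≡ 767
767 · 330 = 253110 ≡ 2626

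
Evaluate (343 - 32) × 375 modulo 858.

343 - 32 = 311
311 × 375 = 116625 ≡ 795 (mod 858)

795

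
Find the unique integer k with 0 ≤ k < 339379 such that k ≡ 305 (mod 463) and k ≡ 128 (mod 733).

463⁻¹ mod 733: 463·19 ≡ 1 (mod 733), so 463⁻¹ ≡ 19.
k = 305 + 463·((128 − 305)·19 mod 733) = 305 + 463·302 = 140131.

140131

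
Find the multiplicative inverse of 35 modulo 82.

Apply the Euclidean algorithm and back-substitute:
82 = 2×35 + 12
35 = 2×12 + 11
12 = 1×11 + 1
11 = 11×1 + 0
gcd(35, 82) = 1, so the inverse exists.
Back-substitute for 1:
1 = 1×12 − 1×11
  = −1×35 + 3×12
  = 3×82 − 7×35
So 35⁻¹ ≡ −7 ≡ 75 (mod 82).

75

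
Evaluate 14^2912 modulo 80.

Compute successive squares:
2912 in binary is 101101100000, i.e. 2912 = 2048 + 512 + 256 + 64 + 32.
14^1 ≡ 14 (mod 80)
14^2 ≡ 14^2 = 196 ≡ 36 (mod 80)
14^4 ≡ 36^2 = 1296 ≡ 16 (mod 80)
14^8 ≡ 16^2 = 256 ≡ 16 (mod 80)
14^16 ≡ 16^2 = 256 ≡ 16 (mod 80)
14^32 ≡ 16^2 = 256 ≡ 16 (mod 80)
14^64 ≡ 16^2 = 256 ≡ 16 (mod 80)
14^128 ≡ 16^2 = 256 ≡ 16 (mod 80)
14^256 ≡ 16^2 = 256 ≡ 16 (mod 80)
14^512 ≡ 16^2 = 256 ≡ 16 (mod 80)
14^1024 ≡ 16^2 = 256 ≡ 16 (mod 80)
14^2048 ≡ 16^2 = 256 ≡ 16 (mod 80)
14^2912 = 14^2048 * 14^512 * 14^256 * 14^64 * 14^32 ≡ 16 * 16 * 16 * 16 * 16 (mod 80).
Accumulate the product:
16 * 16 = 256 ≡ 16
16 * 16 = 256 ≡ 16
16 * 16 = 256 ≡ 16
16 * 16 = 256 ≡ 16

16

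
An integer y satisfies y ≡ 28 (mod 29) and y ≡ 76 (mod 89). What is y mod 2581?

521

29⁻¹ mod 89: 29×43 ≡ 1 (mod 89), so 29⁻¹ ≡ 43.
y = 28 + 29×((76 − 28)×43 mod 89) = 28 + 29×17 = 521.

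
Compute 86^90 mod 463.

8

Using repeated squaring:
90 in binary is 1011010, i.e. 90 = 64 + 16 + 8 + 2.
86^1 ≡ 86 (mod 463)
86^2 ≡ 86^2 = 7396 ≡ 451 (mod 463)
86^4 ≡ 451^2 = 203401 ≡ 144 (mod 463)
86^8 ≡ 144^2 = 20736 ≡ 364 (mod 463)
86^16 ≡ 364^2 = 132496 ≡ 78 (mod 463)
86^32 ≡ 78^2 = 6084 ≡ 65 (mod 463)
86^64 ≡ 65^2 = 4225 ≡ 58 (mod 463)
86^90 = 86^64 * 86^16 * 86^8 * 86^2 ≡ 58 * 78 * 364 * 451 (mod 463).
Accumulate the product:
58 * 78 = 4524 ≡ 357
357 * 364 = 129948 ≡ 308
308 * 451 = 138908 ≡ 8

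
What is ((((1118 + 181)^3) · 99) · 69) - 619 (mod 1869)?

1067

1118 + 181 = 1299
(1299)^3 ≡ 603 (mod 1869)
603 · 99 = 59697 ≡ 1758 (mod 1869)
1758 · 69 = 121302 ≡ 1686 (mod 1869)
1686 - 619 = 1067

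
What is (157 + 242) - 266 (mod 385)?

157 + 242 = 399 ≡ 14 (mod 385)
14 - 266 = -252 ≡ 133 (mod 385)

133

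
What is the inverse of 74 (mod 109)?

28

Run the extended Euclidean algorithm:
109 = 1×74 + 35
74 = 2×35 + 4
35 = 8×4 + 3
4 = 1×3 + 1
3 = 3×1 + 0
gcd(74, 109) = 1, so the inverse exists.
Back-substitute for 1:
1 = 1×4 − 1×3
  = −1×35 + 9×4
  = 9×74 − 19×35
  = −19×109 + 28×74
So 74⁻¹ ≡ 28 (mod 109).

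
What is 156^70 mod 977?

By square-and-multiply:
70 in binary is 1000110, i.e. 70 = 64 + 4 + 2.
156^1 ≡ 156 (mod 977)
156^2 ≡ 156^2 = 24336 ≡ 888 (mod 977)
156^4 ≡ 888^2 = 788544 ≡ 105 (mod 977)
156^8 ≡ 105^2 = 11025 ≡ 278 (mod 977)
156^16 ≡ 278^2 = 77284 ≡ 101 (mod 977)
156^32 ≡ 101^2 = 10201 ≡ 431 (mod 977)
156^64 ≡ 431^2 = 185761 ≡ 131 (mod 977)
156^70 = 156^64 * 156^4 * 156^2 ≡ 131 * 105 * 888 (mod 977).
Accumulate the product:
131 * 105 = 13755 ≡ 77
77 * 888 = 68376 ≡ 963

963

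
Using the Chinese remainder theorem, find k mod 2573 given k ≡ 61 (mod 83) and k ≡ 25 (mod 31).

83⁻¹ mod 31: 83·3 ≡ 1 (mod 31), so 83⁻¹ ≡ 3.
k = 61 + 83·((25 − 61)·3 mod 31) = 61 + 83·16 = 1389.
Check: 1389 mod 83 = 61, 1389 mod 31 = 25. ✓

1389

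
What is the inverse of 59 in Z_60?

By the extended Euclidean algorithm:
60 = 1·59 + 1
59 = 59·1 + 0
gcd(59, 60) = 1, so the inverse exists.
Bézout: 1 = 1·60 − 1·59.
So 59⁻¹ ≡ −1 ≡ 59 (mod 60).

59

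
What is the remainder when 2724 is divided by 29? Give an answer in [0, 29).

27

2724 = 93×29 + 27, so 2724 ≡ 27 (mod 29).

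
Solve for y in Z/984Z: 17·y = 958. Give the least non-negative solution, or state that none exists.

gcd(17, 984) = 1, so a unique solution mod 984 exists.
17⁻¹ ≡ 521 (mod 984).
y ≡ 521·958 ≡ 230 (mod 984).

230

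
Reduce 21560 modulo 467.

78

21560 = 46·467 + 78, so 21560 ≡ 78 (mod 467).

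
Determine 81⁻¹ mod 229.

By the extended Euclidean algorithm:
229 = 2·81 + 67
81 = 1·67 + 14
67 = 4·14 + 11
14 = 1·11 + 3
11 = 3·3 + 2
3 = 1·2 + 1
2 = 2·1 + 0
gcd(81, 229) = 1, so the inverse exists.
Back-substitute for 1:
1 = 1·3 − 1·2
  = −1·11 + 4·3
  = 4·14 − 5·11
  = −5·67 + 24·14
  = 24·81 − 29·67
  = −29·229 + 82·81
So 81⁻¹ ≡ 82 (mod 229).

82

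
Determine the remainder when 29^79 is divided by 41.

17

79 in binary is 1001111, i.e. 79 = 64 + 8 + 4 + 2 + 1.
29^1 ≡ 29 (mod 41)
29^2 ≡ 29^2 = 841 ≡ 21 (mod 41)
29^4 ≡ 21^2 = 441 ≡ 31 (mod 41)
29^8 ≡ 31^2 = 961 ≡ 18 (mod 41)
29^16 ≡ 18^2 = 324 ≡ 37 (mod 41)
29^32 ≡ 37^2 = 1369 ≡ 16 (mod 41)
29^64 ≡ 16^2 = 256 ≡ 10 (mod 41)
29^79 = 29^64 · 29^8 · 29^4 · 29^2 · 29^1 ≡ 10 · 18 · 31 · 21 · 29 (mod 41).
Accumulate the product:
10 · 18 = 180 ≡ 16
16 · 31 = 496 ≡ 4
4 · 21 = 84 ≡ 2
2 · 29 = 58 ≡ 17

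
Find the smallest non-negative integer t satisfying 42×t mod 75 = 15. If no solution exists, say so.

gcd(42, 75) = 3, and 3 | 15, so solutions exist.
Divide through by 3: 14×t ≡ 5 (mod 25).
14⁻¹ ≡ 9 (mod 25).
t ≡ 9×5 ≡ 20 (mod 25).
The smallest non-negative solution is t = 20.

20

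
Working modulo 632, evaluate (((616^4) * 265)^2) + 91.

(616)^4 ≡ 440 (mod 632)
440 * 265 = 116600 ≡ 312 (mod 632)
(312)^2 ≡ 16 (mod 632)
16 + 91 = 107

107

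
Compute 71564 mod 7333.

71564 = 9·7333 + 5567, so 71564 ≡ 5567 (mod 7333).

5567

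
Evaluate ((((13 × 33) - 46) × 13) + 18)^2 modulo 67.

13 × 33 = 429 ≡ 27 (mod 67)
27 - 46 = -19 ≡ 48 (mod 67)
48 × 13 = 624 ≡ 21 (mod 67)
21 + 18 = 39
(39)^2 ≡ 47 (mod 67)

47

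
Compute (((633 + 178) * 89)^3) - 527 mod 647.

8

633 + 178 = 811 ≡ 164 (mod 647)
164 * 89 = 14596 ≡ 362 (mod 647)
(362)^3 ≡ 535 (mod 647)
535 - 527 = 8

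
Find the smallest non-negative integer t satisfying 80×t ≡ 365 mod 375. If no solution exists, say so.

28

gcd(80, 375) = 5, and 5 | 365, so solutions exist.
Divide through by 5: 16×t mod 75 = 73.
16⁻¹ ≡ 61 (mod 75).
t ≡ 61×73 ≡ 28 (mod 75).
The smallest non-negative solution is t = 28.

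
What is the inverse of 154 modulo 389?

48

389 = 2*154 + 81
154 = 1*81 + 73
81 = 1*73 + 8
73 = 9*8 + 1
8 = 8*1 + 0
gcd(154, 389) = 1, so the inverse exists.
Bézout: 1 = −19*389 + 48*154.
So 154⁻¹ ≡ 48 (mod 389).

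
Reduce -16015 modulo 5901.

-16015 = -3*5901 + 1688, so -16015 ≡ 1688 (mod 5901).

1688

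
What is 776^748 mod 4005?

2671

748 in binary is 1011101100, i.e. 748 = 512 + 128 + 64 + 32 + 8 + 4.
776^1 ≡ 776 (mod 4005)
776^2 ≡ 776^2 = 602176 ≡ 1426 (mod 4005)
776^4 ≡ 1426^2 = 2033476 ≡ 2941 (mod 4005)
776^8 ≡ 2941^2 = 8649481 ≡ 2686 (mod 4005)
776^16 ≡ 2686^2 = 7214596 ≡ 1591 (mod 4005)
776^32 ≡ 1591^2 = 2531281 ≡ 121 (mod 4005)
776^64 ≡ 121^2 = 14641 ≡ 2626 (mod 4005)
776^128 ≡ 2626^2 = 6895876 ≡ 3271 (mod 4005)
776^256 ≡ 3271^2 = 10699441 ≡ 2086 (mod 4005)
776^512 ≡ 2086^2 = 4351396 ≡ 1966 (mod 4005)
776^748 = 776^512 * 776^128 * 776^64 * 776^32 * 776^8 * 776^4 ≡ 1966 * 3271 * 2626 * 121 * 2686 * 2941 (mod 4005).
Accumulate the product:
1966 * 3271 = 6430786 ≡ 2761
2761 * 2626 = 7250386 ≡ 1336
1336 * 121 = 161656 ≡ 1456
1456 * 2686 = 3910816 ≡ 1936
1936 * 2941 = 5693776 ≡ 2671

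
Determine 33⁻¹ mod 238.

101

238 = 7*33 + 7
33 = 4*7 + 5
7 = 1*5 + 2
5 = 2*2 + 1
2 = 2*1 + 0
gcd(33, 238) = 1, so the inverse exists.
Back-substitute for 1:
1 = 1*5 − 2*2
  = −2*7 + 3*5
  = 3*33 − 14*7
  = −14*238 + 101*33
So 33⁻¹ ≡ 101 (mod 238).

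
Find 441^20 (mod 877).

754

Using repeated squaring:
20 in binary is 10100, i.e. 20 = 16 + 4.
441^1 ≡ 441 (mod 877)
441^2 ≡ 441^2 = 194481 ≡ 664 (mod 877)
441^4 ≡ 664^2 = 440896 ≡ 642 (mod 877)
441^8 ≡ 642^2 = 412164 ≡ 851 (mod 877)
441^16 ≡ 851^2 = 724201 ≡ 676 (mod 877)
441^20 = 441^16 · 441^4 ≡ 676 · 642 (mod 877).
676 · 642 = 433992 ≡ 754 (mod 877).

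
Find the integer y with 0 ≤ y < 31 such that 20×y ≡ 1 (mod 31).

Apply the Euclidean algorithm and back-substitute:
31 = 1·20 + 11
20 = 1·11 + 9
11 = 1·9 + 2
9 = 4·2 + 1
2 = 2·1 + 0
gcd(20, 31) = 1, so the inverse exists.
Back-substitute for 1:
1 = 1·9 − 4·2
  = −4·11 + 5·9
  = 5·20 − 9·11
  = −9·31 + 14·20
So 20⁻¹ ≡ 14 (mod 31).

14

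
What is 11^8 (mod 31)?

11^1 ≡ 11 (mod 31)
11^2 ≡ 11^2 = 121 ≡ 28 (mod 31)
11^4 ≡ 28^2 = 784 ≡ 9 (mod 31)
11^8 ≡ 9^2 = 81 ≡ 19 (mod 31)
So 11^8 ≡ 19 (mod 31).

19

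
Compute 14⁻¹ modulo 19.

Run the extended Euclidean algorithm:
19 = 1*14 + 5
14 = 2*5 + 4
5 = 1*4 + 1
4 = 4*1 + 0
gcd(14, 19) = 1, so the inverse exists.
Back-substitute for 1:
1 = 1*5 − 1*4
  = −1*14 + 3*5
  = 3*19 − 4*14
So 14⁻¹ ≡ −4 ≡ 15 (mod 19).

15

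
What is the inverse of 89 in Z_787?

787 = 8×89 + 75
89 = 1×75 + 14
75 = 5×14 + 5
14 = 2×5 + 4
5 = 1×4 + 1
4 = 4×1 + 0
gcd(89, 787) = 1, so the inverse exists.
Back-substitute for 1:
1 = 1×5 − 1×4
  = −1×14 + 3×5
  = 3×75 − 16×14
  = −16×89 + 19×75
  = 19×787 − 168×89
So 89⁻¹ ≡ −168 ≡ 619 (mod 787).

619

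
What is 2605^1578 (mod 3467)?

1057

Using repeated squaring:
2605^1 ≡ 2605 (mod 3467)
2605^2 ≡ 2605^2 = 6786025 ≡ 1106 (mod 3467)
2605^4 ≡ 1106^2 = 1223236 ≡ 2852 (mod 3467)
2605^8 ≡ 2852^2 = 8133904 ≡ 322 (mod 3467)
2605^16 ≡ 322^2 = 103684 ≡ 3141 (mod 3467)
2605^32 ≡ 3141^2 = 9865881 ≡ 2266 (mod 3467)
2605^64 ≡ 2266^2 = 5134756 ≡ 129 (mod 3467)
2605^128 ≡ 129^2 = 16641 ≡ 2773 (mod 3467)
2605^256 ≡ 2773^2 = 7689529 ≡ 3190 (mod 3467)
2605^512 ≡ 3190^2 = 10176100 ≡ 455 (mod 3467)
2605^1024 ≡ 455^2 = 207025 ≡ 2472 (mod 3467)
2605^1578 = 2605^1024 · 2605^512 · 2605^32 · 2605^8 · 2605^2 ≡ 2472 · 455 · 2266 · 322 · 1106 (mod 3467).
Accumulate the product:
2472 · 455 = 1124760 ≡ 1452
1452 · 2266 = 3290232 ≡ 49
49 · 322 = 15778 ≡ 1910
1910 · 1106 = 2112460 ≡ 1057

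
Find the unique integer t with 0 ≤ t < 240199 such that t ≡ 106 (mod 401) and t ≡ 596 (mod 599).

118000

401⁻¹ mod 599: 401*360 ≡ 1 (mod 599), so 401⁻¹ ≡ 360.
t = 106 + 401*((596 − 106)*360 mod 599) = 106 + 401*294 = 118000.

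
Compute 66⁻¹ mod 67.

66

67 = 1×66 + 1
66 = 66×1 + 0
gcd(66, 67) = 1, so the inverse exists.
Bézout: 1 = 1×67 − 1×66.
So 66⁻¹ ≡ −1 ≡ 66 (mod 67).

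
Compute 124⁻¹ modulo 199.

130

199 = 1×124 + 75
124 = 1×75 + 49
75 = 1×49 + 26
49 = 1×26 + 23
26 = 1×23 + 3
23 = 7×3 + 2
3 = 1×2 + 1
2 = 2×1 + 0
gcd(124, 199) = 1, so the inverse exists.
Bézout: 1 = 43×199 − 69×124.
So 124⁻¹ ≡ −69 ≡ 130 (mod 199).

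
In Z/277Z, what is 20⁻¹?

Apply the Euclidean algorithm and back-substitute:
277 = 13*20 + 17
20 = 1*17 + 3
17 = 5*3 + 2
3 = 1*2 + 1
2 = 2*1 + 0
gcd(20, 277) = 1, so the inverse exists.
Back-substitute for 1:
1 = 1*3 − 1*2
  = −1*17 + 6*3
  = 6*20 − 7*17
  = −7*277 + 97*20
So 20⁻¹ ≡ 97 (mod 277).

97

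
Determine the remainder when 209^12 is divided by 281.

35

By square-and-multiply:
12 in binary is 1100, i.e. 12 = 8 + 4.
209^1 ≡ 209 (mod 281)
209^2 ≡ 209^2 = 43681 ≡ 126 (mod 281)
209^4 ≡ 126^2 = 15876 ≡ 140 (mod 281)
209^8 ≡ 140^2 = 19600 ≡ 211 (mod 281)
209^12 = 209^8 * 209^4 ≡ 211 * 140 (mod 281).
211 * 140 = 29540 ≡ 35 (mod 281).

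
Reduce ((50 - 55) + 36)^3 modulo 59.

50 - 55 = -5 ≡ 54 (mod 59)
54 + 36 = 90 ≡ 31 (mod 59)
(31)^3 ≡ 55 (mod 59)

55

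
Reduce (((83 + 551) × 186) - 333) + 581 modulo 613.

83 + 551 = 634 ≡ 21 (mod 613)
21 × 186 = 3906 ≡ 228 (mod 613)
228 - 333 = -105 ≡ 508 (mod 613)
508 + 581 = 1089 ≡ 476 (mod 613)

476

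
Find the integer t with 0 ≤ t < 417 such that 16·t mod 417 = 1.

391

417 = 26*16 + 1
16 = 16*1 + 0
gcd(16, 417) = 1, so the inverse exists.
Back-substitute for 1:
1 = 1*417 − 26*16
So 16⁻¹ ≡ −26 ≡ 391 (mod 417).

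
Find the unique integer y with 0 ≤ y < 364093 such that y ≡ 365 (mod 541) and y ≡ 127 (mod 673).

6857

541⁻¹ mod 673: 541·311 ≡ 1 (mod 673), so 541⁻¹ ≡ 311.
y = 365 + 541·((127 − 365)·311 mod 673) = 365 + 541·12 = 6857.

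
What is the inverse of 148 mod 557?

By the extended Euclidean algorithm:
557 = 3×148 + 113
148 = 1×113 + 35
113 = 3×35 + 8
35 = 4×8 + 3
8 = 2×3 + 2
3 = 1×2 + 1
2 = 2×1 + 0
gcd(148, 557) = 1, so the inverse exists.
Bézout: 1 = −55×557 + 207×148.
So 148⁻¹ ≡ 207 (mod 557).

207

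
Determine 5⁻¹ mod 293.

176

293 = 58·5 + 3
5 = 1·3 + 2
3 = 1·2 + 1
2 = 2·1 + 0
gcd(5, 293) = 1, so the inverse exists.
Bézout: 1 = 2·293 − 117·5.
So 5⁻¹ ≡ −117 ≡ 176 (mod 293).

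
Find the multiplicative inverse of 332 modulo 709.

126

709 = 2×332 + 45
332 = 7×45 + 17
45 = 2×17 + 11
17 = 1×11 + 6
11 = 1×6 + 5
6 = 1×5 + 1
5 = 5×1 + 0
gcd(332, 709) = 1, so the inverse exists.
Bézout: 1 = −59×709 + 126×332.
So 332⁻¹ ≡ 126 (mod 709).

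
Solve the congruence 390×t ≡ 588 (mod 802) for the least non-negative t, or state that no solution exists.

384

gcd(390, 802) = 2, and 2 | 588, so solutions exist.
Divide through by 2: 195×t mod 401 = 294.
195⁻¹ ≡ 255 (mod 401).
t ≡ 255×294 ≡ 384 (mod 401).
The smallest non-negative solution is t = 384.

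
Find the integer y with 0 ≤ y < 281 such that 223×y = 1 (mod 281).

218

281 = 1×223 + 58
223 = 3×58 + 49
58 = 1×49 + 9
49 = 5×9 + 4
9 = 2×4 + 1
4 = 4×1 + 0
gcd(223, 281) = 1, so the inverse exists.
Bézout: 1 = 50×281 − 63×223.
So 223⁻¹ ≡ −63 ≡ 218 (mod 281).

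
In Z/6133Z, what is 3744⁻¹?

6133 = 1×3744 + 2389
3744 = 1×2389 + 1355
2389 = 1×1355 + 1034
1355 = 1×1034 + 321
1034 = 3×321 + 71
321 = 4×71 + 37
71 = 1×37 + 34
37 = 1×34 + 3
34 = 11×3 + 1
3 = 3×1 + 0
gcd(3744, 6133) = 1, so the inverse exists.
Bézout: 1 = 1213×6133 − 1987×3744.
So 3744⁻¹ ≡ −1987 ≡ 4146 (mod 6133).

4146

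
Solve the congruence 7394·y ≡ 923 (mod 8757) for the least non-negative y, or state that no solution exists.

1522

gcd(7394, 8757) = 1, so a unique solution mod 8757 exists.
7394⁻¹ ≡ 3161 (mod 8757).
y ≡ 3161·923 ≡ 1522 (mod 8757).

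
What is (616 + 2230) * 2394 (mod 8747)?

616 + 2230 = 2846
2846 * 2394 = 6813324 ≡ 8158 (mod 8747)

8158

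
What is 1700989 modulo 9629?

6285

1700989 = 176·9629 + 6285, so 1700989 ≡ 6285 (mod 9629).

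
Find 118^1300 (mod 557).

1

1300 in binary is 10100010100, i.e. 1300 = 1024 + 256 + 16 + 4.
118^1 ≡ 118 (mod 557)
118^2 ≡ 118^2 = 13924 ≡ 556 (mod 557)
118^4 ≡ 556^2 = 309136 ≡ 1 (mod 557)
118^8 ≡ 1^2 = 1 (mod 557)
118^16 ≡ 1^2 = 1 (mod 557)
118^32 ≡ 1^2 = 1 (mod 557)
118^64 ≡ 1^2 = 1 (mod 557)
118^128 ≡ 1^2 = 1 (mod 557)
118^256 ≡ 1^2 = 1 (mod 557)
118^512 ≡ 1^2 = 1 (mod 557)
118^1024 ≡ 1^2 = 1 (mod 557)
118^1300 = 118^1024 × 118^256 × 118^16 × 118^4 ≡ 1 × 1 × 1 × 1 (mod 557).
Accumulate the product:
1 × 1 = 1
1 × 1 = 1
1 × 1 = 1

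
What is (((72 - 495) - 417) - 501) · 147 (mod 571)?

72 - 495 = -423 ≡ 148 (mod 571)
148 - 417 = -269 ≡ 302 (mod 571)
302 - 501 = -199 ≡ 372 (mod 571)
372 · 147 = 54684 ≡ 439 (mod 571)

439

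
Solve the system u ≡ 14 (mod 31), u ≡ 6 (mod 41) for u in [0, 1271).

293

31⁻¹ mod 41: 31×4 ≡ 1 (mod 41), so 31⁻¹ ≡ 4.
u = 14 + 31×((6 − 14)×4 mod 41) = 14 + 31×9 = 293.
Check: 293 mod 31 = 14, 293 mod 41 = 6. ✓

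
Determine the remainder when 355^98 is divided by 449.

347

Compute successive squares:
98 in binary is 1100010, i.e. 98 = 64 + 32 + 2.
355^1 ≡ 355 (mod 449)
355^2 ≡ 355^2 = 126025 ≡ 305 (mod 449)
355^4 ≡ 305^2 = 93025 ≡ 82 (mod 449)
355^8 ≡ 82^2 = 6724 ≡ 438 (mod 449)
355^16 ≡ 438^2 = 191844 ≡ 121 (mod 449)
355^32 ≡ 121^2 = 14641 ≡ 273 (mod 449)
355^64 ≡ 273^2 = 74529 ≡ 444 (mod 449)
355^98 = 355^64 × 355^32 × 355^2 ≡ 444 × 273 × 305 (mod 449).
Accumulate the product:
444 × 273 = 121212 ≡ 431
431 × 305 = 131455 ≡ 347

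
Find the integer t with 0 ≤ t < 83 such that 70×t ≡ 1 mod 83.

Run the extended Euclidean algorithm:
83 = 1*70 + 13
70 = 5*13 + 5
13 = 2*5 + 3
5 = 1*3 + 2
3 = 1*2 + 1
2 = 2*1 + 0
gcd(70, 83) = 1, so the inverse exists.
Back-substitute for 1:
1 = 1*3 − 1*2
  = −1*5 + 2*3
  = 2*13 − 5*5
  = −5*70 + 27*13
  = 27*83 − 32*70
So 70⁻¹ ≡ −32 ≡ 51 (mod 83).

51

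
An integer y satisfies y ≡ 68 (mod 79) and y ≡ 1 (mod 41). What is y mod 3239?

2912

79⁻¹ mod 41: 79·27 ≡ 1 (mod 41), so 79⁻¹ ≡ 27.
y = 68 + 79·((1 − 68)·27 mod 41) = 68 + 79·36 = 2912.
Check: 2912 mod 79 = 68, 2912 mod 41 = 1. ✓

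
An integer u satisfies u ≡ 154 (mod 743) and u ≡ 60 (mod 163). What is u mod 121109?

24673

743⁻¹ mod 163: 743·43 ≡ 1 (mod 163), so 743⁻¹ ≡ 43.
u = 154 + 743·((60 − 154)·43 mod 163) = 154 + 743·33 = 24673.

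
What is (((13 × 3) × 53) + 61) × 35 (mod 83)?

13 × 3 = 39
39 × 53 = 2067 ≡ 75 (mod 83)
75 + 61 = 136 ≡ 53 (mod 83)
53 × 35 = 1855 ≡ 29 (mod 83)

29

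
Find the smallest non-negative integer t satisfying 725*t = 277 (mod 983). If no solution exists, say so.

178

gcd(725, 983) = 1, so a unique solution mod 983 exists.
725⁻¹ ≡ 682 (mod 983).
t ≡ 682*277 ≡ 178 (mod 983).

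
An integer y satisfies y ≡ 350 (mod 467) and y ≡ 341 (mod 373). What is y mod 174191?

168937

467⁻¹ mod 373: 467·250 ≡ 1 (mod 373), so 467⁻¹ ≡ 250.
y = 350 + 467·((341 − 350)·250 mod 373) = 350 + 467·361 = 168937.
Check: 168937 mod 467 = 350, 168937 mod 373 = 341. ✓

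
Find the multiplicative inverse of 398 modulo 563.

By the extended Euclidean algorithm:
563 = 1×398 + 165
398 = 2×165 + 68
165 = 2×68 + 29
68 = 2×29 + 10
29 = 2×10 + 9
10 = 1×9 + 1
9 = 9×1 + 0
gcd(398, 563) = 1, so the inverse exists.
Back-substitute for 1:
1 = 1×10 − 1×9
  = −1×29 + 3×10
  = 3×68 − 7×29
  = −7×165 + 17×68
  = 17×398 − 41×165
  = −41×563 + 58×398
So 398⁻¹ ≡ 58 (mod 563).

58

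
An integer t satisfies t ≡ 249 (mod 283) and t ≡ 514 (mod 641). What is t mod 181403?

283⁻¹ mod 641: 283*188 ≡ 1 (mod 641), so 283⁻¹ ≡ 188.
t = 249 + 283*((514 − 249)*188 mod 641) = 249 + 283*463 = 131278.

131278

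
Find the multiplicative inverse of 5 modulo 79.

79 = 15*5 + 4
5 = 1*4 + 1
4 = 4*1 + 0
gcd(5, 79) = 1, so the inverse exists.
Back-substitute for 1:
1 = 1*5 − 1*4
  = −1*79 + 16*5
So 5⁻¹ ≡ 16 (mod 79).

16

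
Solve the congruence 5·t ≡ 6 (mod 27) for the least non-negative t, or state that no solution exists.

12

gcd(5, 27) = 1, so a unique solution mod 27 exists.
5⁻¹ ≡ 11 (mod 27).
t ≡ 11·6 ≡ 12 (mod 27).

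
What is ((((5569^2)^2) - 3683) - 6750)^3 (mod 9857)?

8395

(5569)^2 ≡ 3639 (mod 9857)
(3639)^2 ≡ 4370 (mod 9857)
4370 - 3683 = 687
687 - 6750 = -6063 ≡ 3794 (mod 9857)
(3794)^3 ≡ 8395 (mod 9857)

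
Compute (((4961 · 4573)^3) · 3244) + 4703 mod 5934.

1309

4961 · 4573 = 22686653 ≡ 971 (mod 5934)
(971)^3 ≡ 1091 (mod 5934)
1091 · 3244 = 3539204 ≡ 2540 (mod 5934)
2540 + 4703 = 7243 ≡ 1309 (mod 5934)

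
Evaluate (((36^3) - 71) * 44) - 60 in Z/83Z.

78

(36)^3 ≡ 10 (mod 83)
10 - 71 = -61 ≡ 22 (mod 83)
22 * 44 = 968 ≡ 55 (mod 83)
55 - 60 = -5 ≡ 78 (mod 83)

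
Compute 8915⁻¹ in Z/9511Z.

9511 = 1·8915 + 596
8915 = 14·596 + 571
596 = 1·571 + 25
571 = 22·25 + 21
25 = 1·21 + 4
21 = 5·4 + 1
4 = 4·1 + 0
gcd(8915, 9511) = 1, so the inverse exists.
Back-substitute for 1:
1 = 1·21 − 5·4
  = −5·25 + 6·21
  = 6·571 − 137·25
  = −137·596 + 143·571
  = 143·8915 − 2139·596
  = −2139·9511 + 2282·8915
So 8915⁻¹ ≡ 2282 (mod 9511).

2282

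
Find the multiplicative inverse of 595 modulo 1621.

1196

By the extended Euclidean algorithm:
1621 = 2·595 + 431
595 = 1·431 + 164
431 = 2·164 + 103
164 = 1·103 + 61
103 = 1·61 + 42
61 = 1·42 + 19
42 = 2·19 + 4
19 = 4·4 + 3
4 = 1·3 + 1
3 = 3·1 + 0
gcd(595, 1621) = 1, so the inverse exists.
Bézout: 1 = 156·1621 − 425·595.
So 595⁻¹ ≡ −425 ≡ 1196 (mod 1621).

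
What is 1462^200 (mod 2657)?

1254

200 in binary is 11001000, i.e. 200 = 128 + 64 + 8.
1462^1 ≡ 1462 (mod 2657)
1462^2 ≡ 1462^2 = 2137444 ≡ 1216 (mod 2657)
1462^4 ≡ 1216^2 = 1478656 ≡ 1364 (mod 2657)
1462^8 ≡ 1364^2 = 1860496 ≡ 596 (mod 2657)
1462^16 ≡ 596^2 = 355216 ≡ 1835 (mod 2657)
1462^32 ≡ 1835^2 = 3367225 ≡ 806 (mod 2657)
1462^64 ≡ 806^2 = 649636 ≡ 1328 (mod 2657)
1462^128 ≡ 1328^2 = 1763584 ≡ 1993 (mod 2657)
1462^200 = 1462^128 * 1462^64 * 1462^8 ≡ 1993 * 1328 * 596 (mod 2657).
Accumulate the product:
1993 * 1328 = 2646704 ≡ 332
332 * 596 = 197872 ≡ 1254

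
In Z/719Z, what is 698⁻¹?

582

Apply the Euclidean algorithm and back-substitute:
719 = 1*698 + 21
698 = 33*21 + 5
21 = 4*5 + 1
5 = 5*1 + 0
gcd(698, 719) = 1, so the inverse exists.
Bézout: 1 = 133*719 − 137*698.
So 698⁻¹ ≡ −137 ≡ 582 (mod 719).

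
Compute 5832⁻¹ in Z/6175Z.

18

6175 = 1·5832 + 343
5832 = 17·343 + 1
343 = 343·1 + 0
gcd(5832, 6175) = 1, so the inverse exists.
Bézout: 1 = −17·6175 + 18·5832.
So 5832⁻¹ ≡ 18 (mod 6175).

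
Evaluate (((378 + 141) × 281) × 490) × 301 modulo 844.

38

378 + 141 = 519
519 × 281 = 145839 ≡ 671 (mod 844)
671 × 490 = 328790 ≡ 474 (mod 844)
474 × 301 = 142674 ≡ 38 (mod 844)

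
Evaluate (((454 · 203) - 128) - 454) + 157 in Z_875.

737

454 · 203 = 92162 ≡ 287 (mod 875)
287 - 128 = 159
159 - 454 = -295 ≡ 580 (mod 875)
580 + 157 = 737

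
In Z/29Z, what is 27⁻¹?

29 = 1×27 + 2
27 = 13×2 + 1
2 = 2×1 + 0
gcd(27, 29) = 1, so the inverse exists.
Bézout: 1 = −13×29 + 14×27.
So 27⁻¹ ≡ 14 (mod 29).

14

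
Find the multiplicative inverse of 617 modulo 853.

By the extended Euclidean algorithm:
853 = 1×617 + 236
617 = 2×236 + 145
236 = 1×145 + 91
145 = 1×91 + 54
91 = 1×54 + 37
54 = 1×37 + 17
37 = 2×17 + 3
17 = 5×3 + 2
3 = 1×2 + 1
2 = 2×1 + 0
gcd(617, 853) = 1, so the inverse exists.
Back-substitute for 1:
1 = 1×3 − 1×2
  = −1×17 + 6×3
  = 6×37 − 13×17
  = −13×54 + 19×37
  = 19×91 − 32×54
  = −32×145 + 51×91
  = 51×236 − 83×145
  = −83×617 + 217×236
  = 217×853 − 300×617
So 617⁻¹ ≡ −300 ≡ 553 (mod 853).

553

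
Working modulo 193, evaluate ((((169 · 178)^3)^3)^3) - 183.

169 · 178 = 30082 ≡ 167 (mod 193)
(167)^3 ≡ 180 (mod 193)
(180)^3 ≡ 119 (mod 193)
(119)^3 ≡ 76 (mod 193)
76 - 183 = -107 ≡ 86 (mod 193)

86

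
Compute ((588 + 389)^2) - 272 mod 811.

521

588 + 389 = 977 ≡ 166 (mod 811)
(166)^2 ≡ 793 (mod 811)
793 - 272 = 521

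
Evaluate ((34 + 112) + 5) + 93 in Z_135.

34 + 112 = 146 ≡ 11 (mod 135)
11 + 5 = 16
16 + 93 = 109

109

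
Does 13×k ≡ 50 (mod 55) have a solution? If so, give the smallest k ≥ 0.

gcd(13, 55) = 1, so a unique solution mod 55 exists.
13⁻¹ ≡ 17 (mod 55).
k ≡ 17×50 ≡ 25 (mod 55).

25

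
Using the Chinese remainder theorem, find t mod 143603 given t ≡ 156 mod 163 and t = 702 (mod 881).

45633

163⁻¹ mod 881: 163*654 ≡ 1 (mod 881), so 163⁻¹ ≡ 654.
t = 156 + 163*((702 − 156)*654 mod 881) = 156 + 163*279 = 45633.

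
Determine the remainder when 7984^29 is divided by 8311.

By square-and-multiply:
29 in binary is 11101, i.e. 29 = 16 + 8 + 4 + 1.
7984^1 ≡ 7984 (mod 8311)
7984^2 ≡ 7984^2 = 63744256 ≡ 7197 (mod 8311)
7984^4 ≡ 7197^2 = 51796809 ≡ 2657 (mod 8311)
7984^8 ≡ 2657^2 = 7059649 ≡ 3610 (mod 8311)
7984^16 ≡ 3610^2 = 13032100 ≡ 452 (mod 8311)
7984^29 = 7984^16 · 7984^8 · 7984^4 · 7984^1 ≡ 452 · 3610 · 2657 · 7984 (mod 8311).
Accumulate the product:
452 · 3610 = 1631720 ≡ 2764
2764 · 2657 = 7343948 ≡ 5335
5335 · 7984 = 42594640 ≡ 765

765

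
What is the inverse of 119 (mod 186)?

161

Run the extended Euclidean algorithm:
186 = 1*119 + 67
119 = 1*67 + 52
67 = 1*52 + 15
52 = 3*15 + 7
15 = 2*7 + 1
7 = 7*1 + 0
gcd(119, 186) = 1, so the inverse exists.
Back-substitute for 1:
1 = 1*15 − 2*7
  = −2*52 + 7*15
  = 7*67 − 9*52
  = −9*119 + 16*67
  = 16*186 − 25*119
So 119⁻¹ ≡ −25 ≡ 161 (mod 186).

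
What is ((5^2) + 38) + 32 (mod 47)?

(5)^2 ≡ 25 (mod 47)
25 + 38 = 63 ≡ 16 (mod 47)
16 + 32 = 48 ≡ 1 (mod 47)

1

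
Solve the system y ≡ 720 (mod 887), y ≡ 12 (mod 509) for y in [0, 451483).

77889

887⁻¹ mod 509: 887·373 ≡ 1 (mod 509), so 887⁻¹ ≡ 373.
y = 720 + 887·((12 − 720)·373 mod 509) = 720 + 887·87 = 77889.
Check: 77889 mod 887 = 720, 77889 mod 509 = 12. ✓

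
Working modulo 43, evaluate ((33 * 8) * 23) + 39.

33 * 8 = 264 ≡ 6 (mod 43)
6 * 23 = 138 ≡ 9 (mod 43)
9 + 39 = 48 ≡ 5 (mod 43)

5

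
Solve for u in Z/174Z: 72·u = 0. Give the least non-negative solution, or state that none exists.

0

gcd(72, 174) = 6, and 6 | 0, so solutions exist.
Divide through by 6: 12·u ≡ 0 (mod 29).
12⁻¹ ≡ 17 (mod 29).
u ≡ 17·0 ≡ 0 (mod 29).
The smallest non-negative solution is u = 0.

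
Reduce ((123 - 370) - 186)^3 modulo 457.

123 - 370 = -247 ≡ 210 (mod 457)
210 - 186 = 24
(24)^3 ≡ 114 (mod 457)

114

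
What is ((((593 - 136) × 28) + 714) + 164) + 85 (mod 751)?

241

593 - 136 = 457
457 × 28 = 12796 ≡ 29 (mod 751)
29 + 714 = 743
743 + 164 = 907 ≡ 156 (mod 751)
156 + 85 = 241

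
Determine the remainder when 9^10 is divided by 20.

1

10 in binary is 1010, i.e. 10 = 8 + 2.
9^1 ≡ 9 (mod 20)
9^2 ≡ 9^2 = 81 ≡ 1 (mod 20)
9^4 ≡ 1^2 = 1 (mod 20)
9^8 ≡ 1^2 = 1 (mod 20)
9^10 = 9^8 · 9^2 ≡ 1 · 1 (mod 20).
1 · 1 = 1 ≡ 1 (mod 20).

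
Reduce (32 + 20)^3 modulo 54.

32 + 20 = 52
(52)^3 ≡ 46 (mod 54)

46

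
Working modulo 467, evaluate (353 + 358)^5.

353 + 358 = 711 ≡ 244 (mod 467)
(244)^5 ≡ 35 (mod 467)

35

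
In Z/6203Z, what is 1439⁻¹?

3608

Run the extended Euclidean algorithm:
6203 = 4*1439 + 447
1439 = 3*447 + 98
447 = 4*98 + 55
98 = 1*55 + 43
55 = 1*43 + 12
43 = 3*12 + 7
12 = 1*7 + 5
7 = 1*5 + 2
5 = 2*2 + 1
2 = 2*1 + 0
gcd(1439, 6203) = 1, so the inverse exists.
Back-substitute for 1:
1 = 1*5 − 2*2
  = −2*7 + 3*5
  = 3*12 − 5*7
  = −5*43 + 18*12
  = 18*55 − 23*43
  = −23*98 + 41*55
  = 41*447 − 187*98
  = −187*1439 + 602*447
  = 602*6203 − 2595*1439
So 1439⁻¹ ≡ −2595 ≡ 3608 (mod 6203).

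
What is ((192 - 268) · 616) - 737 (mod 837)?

192 - 268 = -76 ≡ 761 (mod 837)
761 · 616 = 468776 ≡ 56 (mod 837)
56 - 737 = -681 ≡ 156 (mod 837)

156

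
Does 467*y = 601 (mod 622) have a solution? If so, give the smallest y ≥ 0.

269

gcd(467, 622) = 1, so a unique solution mod 622 exists.
467⁻¹ ≡ 313 (mod 622).
y ≡ 313*601 ≡ 269 (mod 622).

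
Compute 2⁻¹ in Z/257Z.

Run the extended Euclidean algorithm:
257 = 128*2 + 1
2 = 2*1 + 0
gcd(2, 257) = 1, so the inverse exists.
Back-substitute for 1:
1 = 1*257 − 128*2
So 2⁻¹ ≡ −128 ≡ 129 (mod 257).

129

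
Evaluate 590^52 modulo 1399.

351

Using repeated squaring:
52 in binary is 110100, i.e. 52 = 32 + 16 + 4.
590^1 ≡ 590 (mod 1399)
590^2 ≡ 590^2 = 348100 ≡ 1148 (mod 1399)
590^4 ≡ 1148^2 = 1317904 ≡ 46 (mod 1399)
590^8 ≡ 46^2 = 2116 ≡ 717 (mod 1399)
590^16 ≡ 717^2 = 514089 ≡ 656 (mod 1399)
590^32 ≡ 656^2 = 430336 ≡ 843 (mod 1399)
590^52 = 590^32 · 590^16 · 590^4 ≡ 843 · 656 · 46 (mod 1399).
Accumulate the product:
843 · 656 = 553008 ≡ 403
403 · 46 = 18538 ≡ 351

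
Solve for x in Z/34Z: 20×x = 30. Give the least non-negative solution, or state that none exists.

10

gcd(20, 34) = 2, and 2 | 30, so solutions exist.
Divide through by 2: 10×x ≡ 15 (mod 17).
10⁻¹ ≡ 12 (mod 17).
x ≡ 12×15 ≡ 10 (mod 17).
The smallest non-negative solution is x = 10.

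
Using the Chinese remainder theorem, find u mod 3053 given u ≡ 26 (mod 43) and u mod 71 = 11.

2993

43⁻¹ mod 71: 43*38 ≡ 1 (mod 71), so 43⁻¹ ≡ 38.
u = 26 + 43*((11 − 26)*38 mod 71) = 26 + 43*69 = 2993.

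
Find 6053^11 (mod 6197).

4825

Using repeated squaring:
6053^1 ≡ 6053 (mod 6197)
6053^2 ≡ 6053^2 = 36638809 ≡ 2145 (mod 6197)
6053^4 ≡ 2145^2 = 4601025 ≡ 2851 (mod 6197)
6053^8 ≡ 2851^2 = 8128201 ≡ 3934 (mod 6197)
6053^11 = 6053^8 * 6053^2 * 6053^1 ≡ 3934 * 2145 * 6053 (mod 6197).
Accumulate the product:
3934 * 2145 = 8438430 ≡ 4313
4313 * 6053 = 26106589 ≡ 4825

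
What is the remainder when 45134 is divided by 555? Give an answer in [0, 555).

179

45134 = 81*555 + 179, so 45134 ≡ 179 (mod 555).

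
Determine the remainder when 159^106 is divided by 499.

106 in binary is 1101010, i.e. 106 = 64 + 32 + 8 + 2.
159^1 ≡ 159 (mod 499)
159^2 ≡ 159^2 = 25281 ≡ 331 (mod 499)
159^4 ≡ 331^2 = 109561 ≡ 280 (mod 499)
159^8 ≡ 280^2 = 78400 ≡ 57 (mod 499)
159^16 ≡ 57^2 = 3249 ≡ 255 (mod 499)
159^32 ≡ 255^2 = 65025 ≡ 155 (mod 499)
159^64 ≡ 155^2 = 24025 ≡ 73 (mod 499)
159^106 = 159^64 × 159^32 × 159^8 × 159^2 ≡ 73 × 155 × 57 × 331 (mod 499).
Accumulate the product:
73 × 155 = 11315 ≡ 337
337 × 57 = 19209 ≡ 247
247 × 331 = 81757 ≡ 420

420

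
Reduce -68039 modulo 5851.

2173

-68039 = -12*5851 + 2173, so -68039 ≡ 2173 (mod 5851).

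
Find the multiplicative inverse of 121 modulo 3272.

649

Apply the Euclidean algorithm and back-substitute:
3272 = 27*121 + 5
121 = 24*5 + 1
5 = 5*1 + 0
gcd(121, 3272) = 1, so the inverse exists.
Bézout: 1 = −24*3272 + 649*121.
So 121⁻¹ ≡ 649 (mod 3272).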